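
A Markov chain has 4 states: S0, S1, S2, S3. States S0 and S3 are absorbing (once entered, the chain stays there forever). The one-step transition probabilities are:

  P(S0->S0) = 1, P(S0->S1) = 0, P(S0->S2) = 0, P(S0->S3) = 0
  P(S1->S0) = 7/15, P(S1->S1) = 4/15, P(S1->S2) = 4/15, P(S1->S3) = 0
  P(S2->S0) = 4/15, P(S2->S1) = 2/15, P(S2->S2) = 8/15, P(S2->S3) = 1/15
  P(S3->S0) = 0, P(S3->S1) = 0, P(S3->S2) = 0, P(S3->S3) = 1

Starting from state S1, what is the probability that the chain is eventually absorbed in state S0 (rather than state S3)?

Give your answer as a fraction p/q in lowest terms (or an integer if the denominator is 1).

Let a_i = P(absorbed in S0 | start in state i).
Boundary conditions: a_S0 = 1, a_S3 = 0.
For each transient state i, a_i = sum_j P(i->j) * a_j:
  a_S1 = 7/15*a_S0 + 4/15*a_S1 + 4/15*a_S2 + 0*a_S3
  a_S2 = 4/15*a_S0 + 2/15*a_S1 + 8/15*a_S2 + 1/15*a_S3

Substituting a_S0 = 1 and a_S3 = 0, rearrange to (I - Q) a = r where r[i] = P(i -> S0):
  [11/15, -4/15] . (a_S1, a_S2) = 7/15
  [-2/15, 7/15] . (a_S1, a_S2) = 4/15

Solving yields:
  a_S1 = 65/69
  a_S2 = 58/69

Starting state is S1, so the absorption probability is a_S1 = 65/69.

Answer: 65/69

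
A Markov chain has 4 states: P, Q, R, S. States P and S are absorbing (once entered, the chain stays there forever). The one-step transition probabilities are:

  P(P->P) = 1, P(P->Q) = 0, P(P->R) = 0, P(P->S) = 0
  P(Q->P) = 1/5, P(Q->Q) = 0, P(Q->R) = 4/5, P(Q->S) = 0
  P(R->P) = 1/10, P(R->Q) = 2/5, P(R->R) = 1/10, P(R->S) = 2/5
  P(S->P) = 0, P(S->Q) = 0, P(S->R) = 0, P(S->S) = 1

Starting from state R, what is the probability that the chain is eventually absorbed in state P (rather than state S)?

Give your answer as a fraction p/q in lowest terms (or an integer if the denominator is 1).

Answer: 9/29

Derivation:
Let a_i = P(absorbed in P | start in state i).
Boundary conditions: a_P = 1, a_S = 0.
For each transient state i, a_i = sum_j P(i->j) * a_j:
  a_Q = 1/5*a_P + 0*a_Q + 4/5*a_R + 0*a_S
  a_R = 1/10*a_P + 2/5*a_Q + 1/10*a_R + 2/5*a_S

Substituting a_P = 1 and a_S = 0, rearrange to (I - Q) a = r where r[i] = P(i -> P):
  [1, -4/5] . (a_Q, a_R) = 1/5
  [-2/5, 9/10] . (a_Q, a_R) = 1/10

Solving yields:
  a_Q = 13/29
  a_R = 9/29

Starting state is R, so the absorption probability is a_R = 9/29.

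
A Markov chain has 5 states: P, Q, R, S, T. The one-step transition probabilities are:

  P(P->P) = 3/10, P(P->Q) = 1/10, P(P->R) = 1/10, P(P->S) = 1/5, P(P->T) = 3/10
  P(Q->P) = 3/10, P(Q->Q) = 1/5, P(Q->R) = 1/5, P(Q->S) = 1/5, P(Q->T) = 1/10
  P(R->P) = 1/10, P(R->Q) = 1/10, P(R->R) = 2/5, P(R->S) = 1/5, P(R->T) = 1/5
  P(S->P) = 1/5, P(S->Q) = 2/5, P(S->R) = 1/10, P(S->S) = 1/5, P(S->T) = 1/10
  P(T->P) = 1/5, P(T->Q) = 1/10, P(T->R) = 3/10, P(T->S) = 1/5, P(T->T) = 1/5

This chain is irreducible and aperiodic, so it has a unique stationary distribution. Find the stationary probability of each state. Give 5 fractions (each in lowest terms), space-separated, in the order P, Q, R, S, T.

The stationary distribution satisfies pi = pi * P, i.e.:
  pi_P = 3/10*pi_P + 3/10*pi_Q + 1/10*pi_R + 1/5*pi_S + 1/5*pi_T
  pi_Q = 1/10*pi_P + 1/5*pi_Q + 1/10*pi_R + 2/5*pi_S + 1/10*pi_T
  pi_R = 1/10*pi_P + 1/5*pi_Q + 2/5*pi_R + 1/10*pi_S + 3/10*pi_T
  pi_S = 1/5*pi_P + 1/5*pi_Q + 1/5*pi_R + 1/5*pi_S + 1/5*pi_T
  pi_T = 3/10*pi_P + 1/10*pi_Q + 1/5*pi_R + 1/10*pi_S + 1/5*pi_T
with normalization: pi_P + pi_Q + pi_R + pi_S + pi_T = 1.

Using the first 4 balance equations plus normalization, the linear system A*pi = b is:
  [-7/10, 3/10, 1/10, 1/5, 1/5] . pi = 0
  [1/10, -4/5, 1/10, 2/5, 1/10] . pi = 0
  [1/10, 1/5, -3/5, 1/10, 3/10] . pi = 0
  [1/5, 1/5, 1/5, -4/5, 1/5] . pi = 0
  [1, 1, 1, 1, 1] . pi = 1

Solving yields:
  pi_P = 773/3555
  pi_Q = 8/45
  pi_R = 157/711
  pi_S = 1/5
  pi_T = 218/1185

Verification (pi * P):
  773/3555*3/10 + 8/45*3/10 + 157/711*1/10 + 1/5*1/5 + 218/1185*1/5 = 773/3555 = pi_P  (ok)
  773/3555*1/10 + 8/45*1/5 + 157/711*1/10 + 1/5*2/5 + 218/1185*1/10 = 8/45 = pi_Q  (ok)
  773/3555*1/10 + 8/45*1/5 + 157/711*2/5 + 1/5*1/10 + 218/1185*3/10 = 157/711 = pi_R  (ok)
  773/3555*1/5 + 8/45*1/5 + 157/711*1/5 + 1/5*1/5 + 218/1185*1/5 = 1/5 = pi_S  (ok)
  773/3555*3/10 + 8/45*1/10 + 157/711*1/5 + 1/5*1/10 + 218/1185*1/5 = 218/1185 = pi_T  (ok)

Answer: 773/3555 8/45 157/711 1/5 218/1185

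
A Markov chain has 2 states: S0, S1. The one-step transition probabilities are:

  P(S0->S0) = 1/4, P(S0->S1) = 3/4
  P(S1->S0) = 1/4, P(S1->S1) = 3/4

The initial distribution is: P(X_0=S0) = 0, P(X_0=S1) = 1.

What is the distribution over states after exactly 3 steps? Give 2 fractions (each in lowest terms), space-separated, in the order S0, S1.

Propagating the distribution step by step (d_{t+1} = d_t * P):
d_0 = (S0=0, S1=1)
  d_1[S0] = 0*1/4 + 1*1/4 = 1/4
  d_1[S1] = 0*3/4 + 1*3/4 = 3/4
d_1 = (S0=1/4, S1=3/4)
  d_2[S0] = 1/4*1/4 + 3/4*1/4 = 1/4
  d_2[S1] = 1/4*3/4 + 3/4*3/4 = 3/4
d_2 = (S0=1/4, S1=3/4)
  d_3[S0] = 1/4*1/4 + 3/4*1/4 = 1/4
  d_3[S1] = 1/4*3/4 + 3/4*3/4 = 3/4
d_3 = (S0=1/4, S1=3/4)

Answer: 1/4 3/4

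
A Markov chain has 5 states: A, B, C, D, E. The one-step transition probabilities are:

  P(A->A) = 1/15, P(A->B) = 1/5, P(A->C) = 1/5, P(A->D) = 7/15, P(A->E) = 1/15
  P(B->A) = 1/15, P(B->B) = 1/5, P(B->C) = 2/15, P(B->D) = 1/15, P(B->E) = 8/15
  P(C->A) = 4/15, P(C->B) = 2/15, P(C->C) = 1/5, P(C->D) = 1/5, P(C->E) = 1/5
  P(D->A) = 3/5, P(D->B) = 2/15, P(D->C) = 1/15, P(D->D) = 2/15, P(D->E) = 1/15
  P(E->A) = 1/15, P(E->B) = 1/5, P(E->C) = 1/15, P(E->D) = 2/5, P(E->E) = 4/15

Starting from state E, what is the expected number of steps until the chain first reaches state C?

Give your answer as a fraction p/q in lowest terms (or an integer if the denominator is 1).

Answer: 3060/329

Derivation:
Let h_i = expected steps to first reach C from state i.
Boundary: h_C = 0.
First-step equations for the other states:
  h_A = 1 + 1/15*h_A + 1/5*h_B + 1/5*h_C + 7/15*h_D + 1/15*h_E
  h_B = 1 + 1/15*h_A + 1/5*h_B + 2/15*h_C + 1/15*h_D + 8/15*h_E
  h_D = 1 + 3/5*h_A + 2/15*h_B + 1/15*h_C + 2/15*h_D + 1/15*h_E
  h_E = 1 + 1/15*h_A + 1/5*h_B + 1/15*h_C + 2/5*h_D + 4/15*h_E

Substituting h_C = 0 and rearranging gives the linear system (I - Q) h = 1:
  [14/15, -1/5, -7/15, -1/15] . (h_A, h_B, h_D, h_E) = 1
  [-1/15, 4/5, -1/15, -8/15] . (h_A, h_B, h_D, h_E) = 1
  [-3/5, -2/15, 13/15, -1/15] . (h_A, h_B, h_D, h_E) = 1
  [-1/15, -1/5, -2/5, 11/15] . (h_A, h_B, h_D, h_E) = 1

Solving yields:
  h_A = 1509/188
  h_B = 11649/1316
  h_D = 11565/1316
  h_E = 3060/329

Starting state is E, so the expected hitting time is h_E = 3060/329.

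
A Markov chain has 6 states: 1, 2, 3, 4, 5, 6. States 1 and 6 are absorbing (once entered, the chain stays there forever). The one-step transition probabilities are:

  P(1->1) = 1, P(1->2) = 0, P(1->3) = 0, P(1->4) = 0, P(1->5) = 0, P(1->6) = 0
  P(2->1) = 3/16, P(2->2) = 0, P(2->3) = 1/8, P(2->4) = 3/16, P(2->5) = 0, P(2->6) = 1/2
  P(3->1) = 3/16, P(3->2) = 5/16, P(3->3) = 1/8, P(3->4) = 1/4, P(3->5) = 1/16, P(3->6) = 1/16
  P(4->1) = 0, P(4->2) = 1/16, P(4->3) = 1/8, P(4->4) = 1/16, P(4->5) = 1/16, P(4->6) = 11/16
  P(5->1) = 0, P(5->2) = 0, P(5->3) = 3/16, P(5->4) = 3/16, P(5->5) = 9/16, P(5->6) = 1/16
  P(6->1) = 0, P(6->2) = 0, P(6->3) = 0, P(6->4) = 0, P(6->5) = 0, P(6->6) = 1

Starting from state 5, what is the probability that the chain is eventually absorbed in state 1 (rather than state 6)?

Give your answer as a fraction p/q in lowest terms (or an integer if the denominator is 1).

Let a_i = P(absorbed in 1 | start in state i).
Boundary conditions: a_1 = 1, a_6 = 0.
For each transient state i, a_i = sum_j P(i->j) * a_j:
  a_2 = 3/16*a_1 + 0*a_2 + 1/8*a_3 + 3/16*a_4 + 0*a_5 + 1/2*a_6
  a_3 = 3/16*a_1 + 5/16*a_2 + 1/8*a_3 + 1/4*a_4 + 1/16*a_5 + 1/16*a_6
  a_4 = 0*a_1 + 1/16*a_2 + 1/8*a_3 + 1/16*a_4 + 1/16*a_5 + 11/16*a_6
  a_5 = 0*a_1 + 0*a_2 + 3/16*a_3 + 3/16*a_4 + 9/16*a_5 + 1/16*a_6

Substituting a_1 = 1 and a_6 = 0, rearrange to (I - Q) a = r where r[i] = P(i -> 1):
  [1, -1/8, -3/16, 0] . (a_2, a_3, a_4, a_5) = 3/16
  [-5/16, 7/8, -1/4, -1/16] . (a_2, a_3, a_4, a_5) = 3/16
  [-1/16, -1/8, 15/16, -1/16] . (a_2, a_3, a_4, a_5) = 0
  [0, -3/16, -3/16, 7/16] . (a_2, a_3, a_4, a_5) = 0

Solving yields:
  a_2 = 2346/9661
  a_3 = 3228/9661
  a_4 = 699/9661
  a_5 = 1683/9661

Starting state is 5, so the absorption probability is a_5 = 1683/9661.

Answer: 1683/9661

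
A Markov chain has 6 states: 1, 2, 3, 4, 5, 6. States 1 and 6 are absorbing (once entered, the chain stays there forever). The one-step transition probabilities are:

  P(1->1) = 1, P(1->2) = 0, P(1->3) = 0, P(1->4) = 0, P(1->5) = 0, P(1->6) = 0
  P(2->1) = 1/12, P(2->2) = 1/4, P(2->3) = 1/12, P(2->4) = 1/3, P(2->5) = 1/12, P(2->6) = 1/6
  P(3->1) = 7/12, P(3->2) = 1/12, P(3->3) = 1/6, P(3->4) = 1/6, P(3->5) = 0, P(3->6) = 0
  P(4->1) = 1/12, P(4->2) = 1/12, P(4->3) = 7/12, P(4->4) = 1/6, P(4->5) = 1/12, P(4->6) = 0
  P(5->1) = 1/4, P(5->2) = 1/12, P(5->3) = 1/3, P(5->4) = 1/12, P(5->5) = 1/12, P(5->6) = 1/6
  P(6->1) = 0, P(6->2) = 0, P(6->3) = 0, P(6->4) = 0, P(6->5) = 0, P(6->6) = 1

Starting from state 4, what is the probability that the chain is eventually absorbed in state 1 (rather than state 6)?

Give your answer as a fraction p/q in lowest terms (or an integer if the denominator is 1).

Let a_i = P(absorbed in 1 | start in state i).
Boundary conditions: a_1 = 1, a_6 = 0.
For each transient state i, a_i = sum_j P(i->j) * a_j:
  a_2 = 1/12*a_1 + 1/4*a_2 + 1/12*a_3 + 1/3*a_4 + 1/12*a_5 + 1/6*a_6
  a_3 = 7/12*a_1 + 1/12*a_2 + 1/6*a_3 + 1/6*a_4 + 0*a_5 + 0*a_6
  a_4 = 1/12*a_1 + 1/12*a_2 + 7/12*a_3 + 1/6*a_4 + 1/12*a_5 + 0*a_6
  a_5 = 1/4*a_1 + 1/12*a_2 + 1/3*a_3 + 1/12*a_4 + 1/12*a_5 + 1/6*a_6

Substituting a_1 = 1 and a_6 = 0, rearrange to (I - Q) a = r where r[i] = P(i -> 1):
  [3/4, -1/12, -1/3, -1/12] . (a_2, a_3, a_4, a_5) = 1/12
  [-1/12, 5/6, -1/6, 0] . (a_2, a_3, a_4, a_5) = 7/12
  [-1/12, -7/12, 5/6, -1/12] . (a_2, a_3, a_4, a_5) = 1/12
  [-1/12, -1/3, -1/12, 11/12] . (a_2, a_3, a_4, a_5) = 1/4

Solving yields:
  a_2 = 161/227
  a_3 = 3465/3632
  a_4 = 3325/3632
  a_5 = 2787/3632

Starting state is 4, so the absorption probability is a_4 = 3325/3632.

Answer: 3325/3632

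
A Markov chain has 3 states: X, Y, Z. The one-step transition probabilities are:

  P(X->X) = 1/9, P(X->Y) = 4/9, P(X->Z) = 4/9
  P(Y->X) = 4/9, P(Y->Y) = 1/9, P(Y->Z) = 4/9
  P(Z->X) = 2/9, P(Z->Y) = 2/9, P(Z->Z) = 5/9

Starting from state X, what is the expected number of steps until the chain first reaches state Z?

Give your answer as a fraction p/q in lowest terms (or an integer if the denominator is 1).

Answer: 9/4

Derivation:
Let h_i = expected steps to first reach Z from state i.
Boundary: h_Z = 0.
First-step equations for the other states:
  h_X = 1 + 1/9*h_X + 4/9*h_Y + 4/9*h_Z
  h_Y = 1 + 4/9*h_X + 1/9*h_Y + 4/9*h_Z

Substituting h_Z = 0 and rearranging gives the linear system (I - Q) h = 1:
  [8/9, -4/9] . (h_X, h_Y) = 1
  [-4/9, 8/9] . (h_X, h_Y) = 1

Solving yields:
  h_X = 9/4
  h_Y = 9/4

Starting state is X, so the expected hitting time is h_X = 9/4.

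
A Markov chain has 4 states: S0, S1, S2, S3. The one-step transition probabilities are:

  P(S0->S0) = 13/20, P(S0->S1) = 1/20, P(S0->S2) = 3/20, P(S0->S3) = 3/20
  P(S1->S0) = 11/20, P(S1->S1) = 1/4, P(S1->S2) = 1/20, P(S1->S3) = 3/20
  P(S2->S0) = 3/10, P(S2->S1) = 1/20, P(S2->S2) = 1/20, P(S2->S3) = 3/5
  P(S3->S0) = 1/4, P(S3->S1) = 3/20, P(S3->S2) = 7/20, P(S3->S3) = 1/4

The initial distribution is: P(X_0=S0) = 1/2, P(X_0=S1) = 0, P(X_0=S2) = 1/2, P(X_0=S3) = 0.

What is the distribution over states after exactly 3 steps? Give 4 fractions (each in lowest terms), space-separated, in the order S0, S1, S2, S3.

Answer: 379/800 371/4000 663/4000 1071/4000

Derivation:
Propagating the distribution step by step (d_{t+1} = d_t * P):
d_0 = (S0=1/2, S1=0, S2=1/2, S3=0)
  d_1[S0] = 1/2*13/20 + 0*11/20 + 1/2*3/10 + 0*1/4 = 19/40
  d_1[S1] = 1/2*1/20 + 0*1/4 + 1/2*1/20 + 0*3/20 = 1/20
  d_1[S2] = 1/2*3/20 + 0*1/20 + 1/2*1/20 + 0*7/20 = 1/10
  d_1[S3] = 1/2*3/20 + 0*3/20 + 1/2*3/5 + 0*1/4 = 3/8
d_1 = (S0=19/40, S1=1/20, S2=1/10, S3=3/8)
  d_2[S0] = 19/40*13/20 + 1/20*11/20 + 1/10*3/10 + 3/8*1/4 = 23/50
  d_2[S1] = 19/40*1/20 + 1/20*1/4 + 1/10*1/20 + 3/8*3/20 = 39/400
  d_2[S2] = 19/40*3/20 + 1/20*1/20 + 1/10*1/20 + 3/8*7/20 = 21/100
  d_2[S3] = 19/40*3/20 + 1/20*3/20 + 1/10*3/5 + 3/8*1/4 = 93/400
d_2 = (S0=23/50, S1=39/400, S2=21/100, S3=93/400)
  d_3[S0] = 23/50*13/20 + 39/400*11/20 + 21/100*3/10 + 93/400*1/4 = 379/800
  d_3[S1] = 23/50*1/20 + 39/400*1/4 + 21/100*1/20 + 93/400*3/20 = 371/4000
  d_3[S2] = 23/50*3/20 + 39/400*1/20 + 21/100*1/20 + 93/400*7/20 = 663/4000
  d_3[S3] = 23/50*3/20 + 39/400*3/20 + 21/100*3/5 + 93/400*1/4 = 1071/4000
d_3 = (S0=379/800, S1=371/4000, S2=663/4000, S3=1071/4000)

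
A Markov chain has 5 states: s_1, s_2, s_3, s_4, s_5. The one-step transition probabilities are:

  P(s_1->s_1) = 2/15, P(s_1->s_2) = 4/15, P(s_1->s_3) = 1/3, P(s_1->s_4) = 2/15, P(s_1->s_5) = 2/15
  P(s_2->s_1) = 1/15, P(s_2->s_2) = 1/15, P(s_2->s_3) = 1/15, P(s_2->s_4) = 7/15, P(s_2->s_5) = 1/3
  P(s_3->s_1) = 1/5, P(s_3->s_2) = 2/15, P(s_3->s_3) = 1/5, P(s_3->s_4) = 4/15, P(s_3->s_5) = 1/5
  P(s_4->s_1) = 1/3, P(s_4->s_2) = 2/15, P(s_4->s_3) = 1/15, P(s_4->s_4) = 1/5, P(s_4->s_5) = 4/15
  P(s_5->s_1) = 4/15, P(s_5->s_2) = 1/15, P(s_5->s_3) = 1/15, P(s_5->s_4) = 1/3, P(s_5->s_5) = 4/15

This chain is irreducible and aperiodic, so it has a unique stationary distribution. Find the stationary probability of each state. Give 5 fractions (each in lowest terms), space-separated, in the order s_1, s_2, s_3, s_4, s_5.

The stationary distribution satisfies pi = pi * P, i.e.:
  pi_s_1 = 2/15*pi_s_1 + 1/15*pi_s_2 + 1/5*pi_s_3 + 1/3*pi_s_4 + 4/15*pi_s_5
  pi_s_2 = 4/15*pi_s_1 + 1/15*pi_s_2 + 2/15*pi_s_3 + 2/15*pi_s_4 + 1/15*pi_s_5
  pi_s_3 = 1/3*pi_s_1 + 1/15*pi_s_2 + 1/5*pi_s_3 + 1/15*pi_s_4 + 1/15*pi_s_5
  pi_s_4 = 2/15*pi_s_1 + 7/15*pi_s_2 + 4/15*pi_s_3 + 1/5*pi_s_4 + 1/3*pi_s_5
  pi_s_5 = 2/15*pi_s_1 + 1/3*pi_s_2 + 1/5*pi_s_3 + 4/15*pi_s_4 + 4/15*pi_s_5
with normalization: pi_s_1 + pi_s_2 + pi_s_3 + pi_s_4 + pi_s_5 = 1.

Using the first 4 balance equations plus normalization, the linear system A*pi = b is:
  [-13/15, 1/15, 1/5, 1/3, 4/15] . pi = 0
  [4/15, -14/15, 2/15, 2/15, 1/15] . pi = 0
  [1/3, 1/15, -4/5, 1/15, 1/15] . pi = 0
  [2/15, 7/15, 4/15, -4/5, 1/3] . pi = 0
  [1, 1, 1, 1, 1] . pi = 1

Solving yields:
  pi_s_1 = 12985/59548
  pi_s_2 = 2046/14887
  pi_s_3 = 2144/14887
  pi_s_4 = 15681/59548
  pi_s_5 = 7061/29774

Verification (pi * P):
  12985/59548*2/15 + 2046/14887*1/15 + 2144/14887*1/5 + 15681/59548*1/3 + 7061/29774*4/15 = 12985/59548 = pi_s_1  (ok)
  12985/59548*4/15 + 2046/14887*1/15 + 2144/14887*2/15 + 15681/59548*2/15 + 7061/29774*1/15 = 2046/14887 = pi_s_2  (ok)
  12985/59548*1/3 + 2046/14887*1/15 + 2144/14887*1/5 + 15681/59548*1/15 + 7061/29774*1/15 = 2144/14887 = pi_s_3  (ok)
  12985/59548*2/15 + 2046/14887*7/15 + 2144/14887*4/15 + 15681/59548*1/5 + 7061/29774*1/3 = 15681/59548 = pi_s_4  (ok)
  12985/59548*2/15 + 2046/14887*1/3 + 2144/14887*1/5 + 15681/59548*4/15 + 7061/29774*4/15 = 7061/29774 = pi_s_5  (ok)

Answer: 12985/59548 2046/14887 2144/14887 15681/59548 7061/29774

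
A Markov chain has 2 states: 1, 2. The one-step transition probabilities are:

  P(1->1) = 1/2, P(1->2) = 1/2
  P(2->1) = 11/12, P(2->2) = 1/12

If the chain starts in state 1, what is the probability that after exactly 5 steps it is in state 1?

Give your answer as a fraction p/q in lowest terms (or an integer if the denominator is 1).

Computing P^5 by repeated multiplication:
P^1 =
  1: [1/2, 1/2]
  2: [11/12, 1/12]
P^2 =
  1: [17/24, 7/24]
  2: [77/144, 67/144]
P^3 =
  1: [179/288, 109/288]
  2: [1199/1728, 529/1728]
P^4 =
  1: [2273/3456, 1183/3456]
  2: [13013/20736, 7723/20736]
P^5 =
  1: [26651/41472, 14821/41472]
  2: [163031/248832, 85801/248832]

(P^5)[1 -> 1] = 26651/41472

Answer: 26651/41472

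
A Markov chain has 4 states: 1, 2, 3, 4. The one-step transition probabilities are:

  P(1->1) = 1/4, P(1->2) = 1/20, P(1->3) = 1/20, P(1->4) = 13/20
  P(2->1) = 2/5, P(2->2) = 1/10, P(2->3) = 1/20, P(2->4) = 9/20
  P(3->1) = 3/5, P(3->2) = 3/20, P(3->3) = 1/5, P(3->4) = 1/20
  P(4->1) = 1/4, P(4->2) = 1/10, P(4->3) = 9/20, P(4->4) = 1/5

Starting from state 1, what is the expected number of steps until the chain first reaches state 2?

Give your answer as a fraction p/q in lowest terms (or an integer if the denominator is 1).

Answer: 155/14

Derivation:
Let h_i = expected steps to first reach 2 from state i.
Boundary: h_2 = 0.
First-step equations for the other states:
  h_1 = 1 + 1/4*h_1 + 1/20*h_2 + 1/20*h_3 + 13/20*h_4
  h_3 = 1 + 3/5*h_1 + 3/20*h_2 + 1/5*h_3 + 1/20*h_4
  h_4 = 1 + 1/4*h_1 + 1/10*h_2 + 9/20*h_3 + 1/5*h_4

Substituting h_2 = 0 and rearranging gives the linear system (I - Q) h = 1:
  [3/4, -1/20, -13/20] . (h_1, h_3, h_4) = 1
  [-3/5, 4/5, -1/20] . (h_1, h_3, h_4) = 1
  [-1/4, -9/20, 4/5] . (h_1, h_3, h_4) = 1

Solving yields:
  h_1 = 155/14
  h_3 = 2715/266
  h_4 = 1390/133

Starting state is 1, so the expected hitting time is h_1 = 155/14.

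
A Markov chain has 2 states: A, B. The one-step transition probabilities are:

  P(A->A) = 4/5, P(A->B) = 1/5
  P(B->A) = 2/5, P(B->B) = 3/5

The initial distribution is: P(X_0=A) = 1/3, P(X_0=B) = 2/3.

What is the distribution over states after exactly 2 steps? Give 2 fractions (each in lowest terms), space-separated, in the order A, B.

Propagating the distribution step by step (d_{t+1} = d_t * P):
d_0 = (A=1/3, B=2/3)
  d_1[A] = 1/3*4/5 + 2/3*2/5 = 8/15
  d_1[B] = 1/3*1/5 + 2/3*3/5 = 7/15
d_1 = (A=8/15, B=7/15)
  d_2[A] = 8/15*4/5 + 7/15*2/5 = 46/75
  d_2[B] = 8/15*1/5 + 7/15*3/5 = 29/75
d_2 = (A=46/75, B=29/75)

Answer: 46/75 29/75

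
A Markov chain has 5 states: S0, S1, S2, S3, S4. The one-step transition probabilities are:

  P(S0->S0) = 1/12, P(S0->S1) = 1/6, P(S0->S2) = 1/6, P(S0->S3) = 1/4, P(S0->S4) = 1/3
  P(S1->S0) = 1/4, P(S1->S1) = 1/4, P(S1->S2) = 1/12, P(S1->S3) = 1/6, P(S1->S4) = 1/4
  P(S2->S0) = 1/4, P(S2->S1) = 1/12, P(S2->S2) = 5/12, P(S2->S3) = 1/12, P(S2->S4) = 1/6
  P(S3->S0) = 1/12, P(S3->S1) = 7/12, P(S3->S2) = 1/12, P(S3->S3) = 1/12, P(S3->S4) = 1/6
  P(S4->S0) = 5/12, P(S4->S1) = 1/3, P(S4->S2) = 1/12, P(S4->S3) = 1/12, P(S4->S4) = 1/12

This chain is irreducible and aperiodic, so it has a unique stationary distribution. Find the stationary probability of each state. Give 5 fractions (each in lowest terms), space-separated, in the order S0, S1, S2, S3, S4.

Answer: 2269/10143 2749/10143 3103/20286 415/2898 101/483

Derivation:
The stationary distribution satisfies pi = pi * P, i.e.:
  pi_S0 = 1/12*pi_S0 + 1/4*pi_S1 + 1/4*pi_S2 + 1/12*pi_S3 + 5/12*pi_S4
  pi_S1 = 1/6*pi_S0 + 1/4*pi_S1 + 1/12*pi_S2 + 7/12*pi_S3 + 1/3*pi_S4
  pi_S2 = 1/6*pi_S0 + 1/12*pi_S1 + 5/12*pi_S2 + 1/12*pi_S3 + 1/12*pi_S4
  pi_S3 = 1/4*pi_S0 + 1/6*pi_S1 + 1/12*pi_S2 + 1/12*pi_S3 + 1/12*pi_S4
  pi_S4 = 1/3*pi_S0 + 1/4*pi_S1 + 1/6*pi_S2 + 1/6*pi_S3 + 1/12*pi_S4
with normalization: pi_S0 + pi_S1 + pi_S2 + pi_S3 + pi_S4 = 1.

Using the first 4 balance equations plus normalization, the linear system A*pi = b is:
  [-11/12, 1/4, 1/4, 1/12, 5/12] . pi = 0
  [1/6, -3/4, 1/12, 7/12, 1/3] . pi = 0
  [1/6, 1/12, -7/12, 1/12, 1/12] . pi = 0
  [1/4, 1/6, 1/12, -11/12, 1/12] . pi = 0
  [1, 1, 1, 1, 1] . pi = 1

Solving yields:
  pi_S0 = 2269/10143
  pi_S1 = 2749/10143
  pi_S2 = 3103/20286
  pi_S3 = 415/2898
  pi_S4 = 101/483

Verification (pi * P):
  2269/10143*1/12 + 2749/10143*1/4 + 3103/20286*1/4 + 415/2898*1/12 + 101/483*5/12 = 2269/10143 = pi_S0  (ok)
  2269/10143*1/6 + 2749/10143*1/4 + 3103/20286*1/12 + 415/2898*7/12 + 101/483*1/3 = 2749/10143 = pi_S1  (ok)
  2269/10143*1/6 + 2749/10143*1/12 + 3103/20286*5/12 + 415/2898*1/12 + 101/483*1/12 = 3103/20286 = pi_S2  (ok)
  2269/10143*1/4 + 2749/10143*1/6 + 3103/20286*1/12 + 415/2898*1/12 + 101/483*1/12 = 415/2898 = pi_S3  (ok)
  2269/10143*1/3 + 2749/10143*1/4 + 3103/20286*1/6 + 415/2898*1/6 + 101/483*1/12 = 101/483 = pi_S4  (ok)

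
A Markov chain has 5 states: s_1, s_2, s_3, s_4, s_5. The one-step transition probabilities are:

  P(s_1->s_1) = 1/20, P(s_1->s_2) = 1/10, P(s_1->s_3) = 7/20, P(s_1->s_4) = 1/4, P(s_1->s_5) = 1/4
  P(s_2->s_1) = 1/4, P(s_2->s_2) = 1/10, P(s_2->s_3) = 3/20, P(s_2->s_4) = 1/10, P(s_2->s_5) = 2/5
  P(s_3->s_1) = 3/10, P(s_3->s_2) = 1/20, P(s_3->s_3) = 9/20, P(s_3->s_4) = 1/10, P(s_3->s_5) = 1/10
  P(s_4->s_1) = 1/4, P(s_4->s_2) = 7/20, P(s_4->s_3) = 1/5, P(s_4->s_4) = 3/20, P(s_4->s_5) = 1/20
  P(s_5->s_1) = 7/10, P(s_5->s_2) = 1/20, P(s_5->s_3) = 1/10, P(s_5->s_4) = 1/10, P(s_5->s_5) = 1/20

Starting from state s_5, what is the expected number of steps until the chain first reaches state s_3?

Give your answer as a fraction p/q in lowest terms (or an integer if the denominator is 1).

Let h_i = expected steps to first reach s_3 from state i.
Boundary: h_s_3 = 0.
First-step equations for the other states:
  h_s_1 = 1 + 1/20*h_s_1 + 1/10*h_s_2 + 7/20*h_s_3 + 1/4*h_s_4 + 1/4*h_s_5
  h_s_2 = 1 + 1/4*h_s_1 + 1/10*h_s_2 + 3/20*h_s_3 + 1/10*h_s_4 + 2/5*h_s_5
  h_s_4 = 1 + 1/4*h_s_1 + 7/20*h_s_2 + 1/5*h_s_3 + 3/20*h_s_4 + 1/20*h_s_5
  h_s_5 = 1 + 7/10*h_s_1 + 1/20*h_s_2 + 1/10*h_s_3 + 1/10*h_s_4 + 1/20*h_s_5

Substituting h_s_3 = 0 and rearranging gives the linear system (I - Q) h = 1:
  [19/20, -1/10, -1/4, -1/4] . (h_s_1, h_s_2, h_s_4, h_s_5) = 1
  [-1/4, 9/10, -1/10, -2/5] . (h_s_1, h_s_2, h_s_4, h_s_5) = 1
  [-1/4, -7/20, 17/20, -1/20] . (h_s_1, h_s_2, h_s_4, h_s_5) = 1
  [-7/10, -1/20, -1/10, 19/20] . (h_s_1, h_s_2, h_s_4, h_s_5) = 1

Solving yields:
  h_s_1 = 72020/17773
  h_s_2 = 86760/17773
  h_s_4 = 82820/17773
  h_s_5 = 85060/17773

Starting state is s_5, so the expected hitting time is h_s_5 = 85060/17773.

Answer: 85060/17773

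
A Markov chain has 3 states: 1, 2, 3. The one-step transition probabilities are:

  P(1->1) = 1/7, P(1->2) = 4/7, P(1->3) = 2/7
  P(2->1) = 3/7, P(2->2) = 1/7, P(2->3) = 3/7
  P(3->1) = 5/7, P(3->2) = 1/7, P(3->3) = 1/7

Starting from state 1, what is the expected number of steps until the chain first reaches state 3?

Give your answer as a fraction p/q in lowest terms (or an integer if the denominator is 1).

Let h_i = expected steps to first reach 3 from state i.
Boundary: h_3 = 0.
First-step equations for the other states:
  h_1 = 1 + 1/7*h_1 + 4/7*h_2 + 2/7*h_3
  h_2 = 1 + 3/7*h_1 + 1/7*h_2 + 3/7*h_3

Substituting h_3 = 0 and rearranging gives the linear system (I - Q) h = 1:
  [6/7, -4/7] . (h_1, h_2) = 1
  [-3/7, 6/7] . (h_1, h_2) = 1

Solving yields:
  h_1 = 35/12
  h_2 = 21/8

Starting state is 1, so the expected hitting time is h_1 = 35/12.

Answer: 35/12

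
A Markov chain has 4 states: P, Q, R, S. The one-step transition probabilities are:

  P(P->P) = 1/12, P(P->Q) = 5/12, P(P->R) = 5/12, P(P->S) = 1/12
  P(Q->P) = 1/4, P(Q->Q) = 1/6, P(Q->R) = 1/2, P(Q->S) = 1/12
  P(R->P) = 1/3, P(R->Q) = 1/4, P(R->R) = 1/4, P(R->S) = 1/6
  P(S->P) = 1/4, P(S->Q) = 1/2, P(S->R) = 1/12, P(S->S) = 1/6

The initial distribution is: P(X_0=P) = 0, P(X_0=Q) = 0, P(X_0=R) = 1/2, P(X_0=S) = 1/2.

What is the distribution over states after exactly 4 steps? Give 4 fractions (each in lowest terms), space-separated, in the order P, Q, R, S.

Propagating the distribution step by step (d_{t+1} = d_t * P):
d_0 = (P=0, Q=0, R=1/2, S=1/2)
  d_1[P] = 0*1/12 + 0*1/4 + 1/2*1/3 + 1/2*1/4 = 7/24
  d_1[Q] = 0*5/12 + 0*1/6 + 1/2*1/4 + 1/2*1/2 = 3/8
  d_1[R] = 0*5/12 + 0*1/2 + 1/2*1/4 + 1/2*1/12 = 1/6
  d_1[S] = 0*1/12 + 0*1/12 + 1/2*1/6 + 1/2*1/6 = 1/6
d_1 = (P=7/24, Q=3/8, R=1/6, S=1/6)
  d_2[P] = 7/24*1/12 + 3/8*1/4 + 1/6*1/3 + 1/6*1/4 = 31/144
  d_2[Q] = 7/24*5/12 + 3/8*1/6 + 1/6*1/4 + 1/6*1/2 = 89/288
  d_2[R] = 7/24*5/12 + 3/8*1/2 + 1/6*1/4 + 1/6*1/12 = 35/96
  d_2[S] = 7/24*1/12 + 3/8*1/12 + 1/6*1/6 + 1/6*1/6 = 1/9
d_2 = (P=31/144, Q=89/288, R=35/96, S=1/9)
  d_3[P] = 31/144*1/12 + 89/288*1/4 + 35/96*1/3 + 1/9*1/4 = 845/3456
  d_3[Q] = 31/144*5/12 + 89/288*1/6 + 35/96*1/4 + 1/9*1/2 = 995/3456
  d_3[R] = 31/144*5/12 + 89/288*1/2 + 35/96*1/4 + 1/9*1/12 = 397/1152
  d_3[S] = 31/144*1/12 + 89/288*1/12 + 35/96*1/6 + 1/9*1/6 = 425/3456
d_3 = (P=845/3456, Q=995/3456, R=397/1152, S=425/3456)
  d_4[P] = 845/3456*1/12 + 995/3456*1/4 + 397/1152*1/3 + 425/3456*1/4 = 9869/41472
  d_4[Q] = 845/3456*5/12 + 995/3456*1/6 + 397/1152*1/4 + 425/3456*1/2 = 6169/20736
  d_4[R] = 845/3456*5/12 + 995/3456*1/2 + 397/1152*1/4 + 425/3456*1/12 = 1577/4608
  d_4[S] = 845/3456*1/12 + 995/3456*1/12 + 397/1152*1/6 + 425/3456*1/6 = 317/2592
d_4 = (P=9869/41472, Q=6169/20736, R=1577/4608, S=317/2592)

Answer: 9869/41472 6169/20736 1577/4608 317/2592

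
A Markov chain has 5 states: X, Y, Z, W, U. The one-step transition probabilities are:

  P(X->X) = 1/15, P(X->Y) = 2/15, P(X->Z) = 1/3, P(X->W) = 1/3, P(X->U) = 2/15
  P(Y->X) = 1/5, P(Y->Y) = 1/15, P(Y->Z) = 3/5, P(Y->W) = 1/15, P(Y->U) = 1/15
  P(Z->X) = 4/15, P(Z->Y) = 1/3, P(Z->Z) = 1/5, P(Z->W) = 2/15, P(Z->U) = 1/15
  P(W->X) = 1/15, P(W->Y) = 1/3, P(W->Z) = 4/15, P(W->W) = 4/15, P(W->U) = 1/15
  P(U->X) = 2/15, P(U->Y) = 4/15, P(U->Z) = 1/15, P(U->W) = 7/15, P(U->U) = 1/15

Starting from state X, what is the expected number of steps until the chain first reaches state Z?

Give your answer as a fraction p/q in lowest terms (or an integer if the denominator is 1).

Answer: 10875/3694

Derivation:
Let h_i = expected steps to first reach Z from state i.
Boundary: h_Z = 0.
First-step equations for the other states:
  h_X = 1 + 1/15*h_X + 2/15*h_Y + 1/3*h_Z + 1/3*h_W + 2/15*h_U
  h_Y = 1 + 1/5*h_X + 1/15*h_Y + 3/5*h_Z + 1/15*h_W + 1/15*h_U
  h_W = 1 + 1/15*h_X + 1/3*h_Y + 4/15*h_Z + 4/15*h_W + 1/15*h_U
  h_U = 1 + 2/15*h_X + 4/15*h_Y + 1/15*h_Z + 7/15*h_W + 1/15*h_U

Substituting h_Z = 0 and rearranging gives the linear system (I - Q) h = 1:
  [14/15, -2/15, -1/3, -2/15] . (h_X, h_Y, h_W, h_U) = 1
  [-1/5, 14/15, -1/15, -1/15] . (h_X, h_Y, h_W, h_U) = 1
  [-1/15, -1/3, 11/15, -1/15] . (h_X, h_Y, h_W, h_U) = 1
  [-2/15, -4/15, -7/15, 14/15] . (h_X, h_Y, h_W, h_U) = 1

Solving yields:
  h_X = 10875/3694
  h_Y = 4005/1847
  h_W = 5435/1847
  h_U = 13235/3694

Starting state is X, so the expected hitting time is h_X = 10875/3694.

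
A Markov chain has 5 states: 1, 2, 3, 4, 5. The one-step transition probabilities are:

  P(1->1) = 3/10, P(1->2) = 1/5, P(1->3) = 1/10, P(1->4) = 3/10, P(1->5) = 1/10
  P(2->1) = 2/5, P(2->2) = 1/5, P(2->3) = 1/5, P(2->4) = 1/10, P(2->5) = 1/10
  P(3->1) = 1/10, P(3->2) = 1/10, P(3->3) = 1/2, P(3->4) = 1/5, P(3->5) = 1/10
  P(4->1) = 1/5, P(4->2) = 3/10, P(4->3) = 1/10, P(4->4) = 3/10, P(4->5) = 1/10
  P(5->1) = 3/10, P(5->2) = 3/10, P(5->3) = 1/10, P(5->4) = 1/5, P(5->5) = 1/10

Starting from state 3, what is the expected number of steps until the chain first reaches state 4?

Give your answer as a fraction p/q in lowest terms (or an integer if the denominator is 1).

Answer: 575/118

Derivation:
Let h_i = expected steps to first reach 4 from state i.
Boundary: h_4 = 0.
First-step equations for the other states:
  h_1 = 1 + 3/10*h_1 + 1/5*h_2 + 1/10*h_3 + 3/10*h_4 + 1/10*h_5
  h_2 = 1 + 2/5*h_1 + 1/5*h_2 + 1/5*h_3 + 1/10*h_4 + 1/10*h_5
  h_3 = 1 + 1/10*h_1 + 1/10*h_2 + 1/2*h_3 + 1/5*h_4 + 1/10*h_5
  h_5 = 1 + 3/10*h_1 + 3/10*h_2 + 1/10*h_3 + 1/5*h_4 + 1/10*h_5

Substituting h_4 = 0 and rearranging gives the linear system (I - Q) h = 1:
  [7/10, -1/5, -1/10, -1/10] . (h_1, h_2, h_3, h_5) = 1
  [-2/5, 4/5, -1/5, -1/10] . (h_1, h_2, h_3, h_5) = 1
  [-1/10, -1/10, 1/2, -1/10] . (h_1, h_2, h_3, h_5) = 1
  [-3/10, -3/10, -1/10, 9/10] . (h_1, h_2, h_3, h_5) = 1

Solving yields:
  h_1 = 1525/354
  h_2 = 925/177
  h_3 = 575/118
  h_5 = 285/59

Starting state is 3, so the expected hitting time is h_3 = 575/118.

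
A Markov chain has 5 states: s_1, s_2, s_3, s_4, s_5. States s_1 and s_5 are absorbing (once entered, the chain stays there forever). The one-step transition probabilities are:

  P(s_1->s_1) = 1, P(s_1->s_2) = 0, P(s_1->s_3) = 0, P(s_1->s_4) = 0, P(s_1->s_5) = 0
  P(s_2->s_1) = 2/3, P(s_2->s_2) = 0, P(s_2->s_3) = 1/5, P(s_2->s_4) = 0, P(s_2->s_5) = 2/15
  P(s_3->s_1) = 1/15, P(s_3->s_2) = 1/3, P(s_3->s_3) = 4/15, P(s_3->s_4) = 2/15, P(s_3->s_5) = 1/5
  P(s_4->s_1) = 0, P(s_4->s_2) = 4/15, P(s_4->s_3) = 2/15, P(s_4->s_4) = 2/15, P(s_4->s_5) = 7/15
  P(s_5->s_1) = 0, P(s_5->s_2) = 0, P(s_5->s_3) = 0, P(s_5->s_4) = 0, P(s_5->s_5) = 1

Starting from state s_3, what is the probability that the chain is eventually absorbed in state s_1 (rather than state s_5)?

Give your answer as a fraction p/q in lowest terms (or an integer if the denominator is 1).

Let a_i = P(absorbed in s_1 | start in state i).
Boundary conditions: a_s_1 = 1, a_s_5 = 0.
For each transient state i, a_i = sum_j P(i->j) * a_j:
  a_s_2 = 2/3*a_s_1 + 0*a_s_2 + 1/5*a_s_3 + 0*a_s_4 + 2/15*a_s_5
  a_s_3 = 1/15*a_s_1 + 1/3*a_s_2 + 4/15*a_s_3 + 2/15*a_s_4 + 1/5*a_s_5
  a_s_4 = 0*a_s_1 + 4/15*a_s_2 + 2/15*a_s_3 + 2/15*a_s_4 + 7/15*a_s_5

Substituting a_s_1 = 1 and a_s_5 = 0, rearrange to (I - Q) a = r where r[i] = P(i -> s_1):
  [1, -1/5, 0] . (a_s_2, a_s_3, a_s_4) = 2/3
  [-1/3, 11/15, -2/15] . (a_s_2, a_s_3, a_s_4) = 1/15
  [-4/15, -2/15, 13/15] . (a_s_2, a_s_3, a_s_4) = 0

Solving yields:
  a_s_2 = 1429/1866
  a_s_3 = 925/1866
  a_s_4 = 97/311

Starting state is s_3, so the absorption probability is a_s_3 = 925/1866.

Answer: 925/1866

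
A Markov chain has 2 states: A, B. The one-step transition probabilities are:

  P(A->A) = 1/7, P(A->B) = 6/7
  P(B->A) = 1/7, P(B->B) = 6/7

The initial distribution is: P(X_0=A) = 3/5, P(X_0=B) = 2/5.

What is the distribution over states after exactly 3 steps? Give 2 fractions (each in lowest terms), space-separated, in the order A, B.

Propagating the distribution step by step (d_{t+1} = d_t * P):
d_0 = (A=3/5, B=2/5)
  d_1[A] = 3/5*1/7 + 2/5*1/7 = 1/7
  d_1[B] = 3/5*6/7 + 2/5*6/7 = 6/7
d_1 = (A=1/7, B=6/7)
  d_2[A] = 1/7*1/7 + 6/7*1/7 = 1/7
  d_2[B] = 1/7*6/7 + 6/7*6/7 = 6/7
d_2 = (A=1/7, B=6/7)
  d_3[A] = 1/7*1/7 + 6/7*1/7 = 1/7
  d_3[B] = 1/7*6/7 + 6/7*6/7 = 6/7
d_3 = (A=1/7, B=6/7)

Answer: 1/7 6/7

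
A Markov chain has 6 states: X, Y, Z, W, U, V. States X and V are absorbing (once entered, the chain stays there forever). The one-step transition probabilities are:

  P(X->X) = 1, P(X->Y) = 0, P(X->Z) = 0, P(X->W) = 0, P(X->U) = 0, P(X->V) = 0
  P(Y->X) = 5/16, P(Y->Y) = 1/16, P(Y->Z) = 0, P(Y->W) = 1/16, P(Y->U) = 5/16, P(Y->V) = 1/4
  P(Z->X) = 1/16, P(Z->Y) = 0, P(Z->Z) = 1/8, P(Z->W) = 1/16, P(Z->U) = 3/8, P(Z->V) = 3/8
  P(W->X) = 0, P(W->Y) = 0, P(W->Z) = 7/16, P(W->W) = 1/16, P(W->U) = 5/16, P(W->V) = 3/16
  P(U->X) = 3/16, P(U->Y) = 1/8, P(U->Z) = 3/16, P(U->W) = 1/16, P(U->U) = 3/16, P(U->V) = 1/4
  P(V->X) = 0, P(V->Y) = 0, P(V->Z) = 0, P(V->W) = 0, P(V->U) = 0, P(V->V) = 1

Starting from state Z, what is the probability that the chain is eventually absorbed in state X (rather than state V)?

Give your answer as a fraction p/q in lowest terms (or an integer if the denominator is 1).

Answer: 7915/31376

Derivation:
Let a_i = P(absorbed in X | start in state i).
Boundary conditions: a_X = 1, a_V = 0.
For each transient state i, a_i = sum_j P(i->j) * a_j:
  a_Y = 5/16*a_X + 1/16*a_Y + 0*a_Z + 1/16*a_W + 5/16*a_U + 1/4*a_V
  a_Z = 1/16*a_X + 0*a_Y + 1/8*a_Z + 1/16*a_W + 3/8*a_U + 3/8*a_V
  a_W = 0*a_X + 0*a_Y + 7/16*a_Z + 1/16*a_W + 5/16*a_U + 3/16*a_V
  a_U = 3/16*a_X + 1/8*a_Y + 3/16*a_Z + 1/16*a_W + 3/16*a_U + 1/4*a_V

Substituting a_X = 1 and a_V = 0, rearrange to (I - Q) a = r where r[i] = P(i -> X):
  [15/16, 0, -1/16, -5/16] . (a_Y, a_Z, a_W, a_U) = 5/16
  [0, 7/8, -1/16, -3/8] . (a_Y, a_Z, a_W, a_U) = 1/16
  [0, -7/16, 15/16, -5/16] . (a_Y, a_Z, a_W, a_U) = 0
  [-1/8, -3/16, -1/16, 13/16] . (a_Y, a_Z, a_W, a_U) = 3/16

Solving yields:
  a_Y = 14957/31376
  a_Z = 7915/31376
  a_W = 480/1961
  a_U = 11959/31376

Starting state is Z, so the absorption probability is a_Z = 7915/31376.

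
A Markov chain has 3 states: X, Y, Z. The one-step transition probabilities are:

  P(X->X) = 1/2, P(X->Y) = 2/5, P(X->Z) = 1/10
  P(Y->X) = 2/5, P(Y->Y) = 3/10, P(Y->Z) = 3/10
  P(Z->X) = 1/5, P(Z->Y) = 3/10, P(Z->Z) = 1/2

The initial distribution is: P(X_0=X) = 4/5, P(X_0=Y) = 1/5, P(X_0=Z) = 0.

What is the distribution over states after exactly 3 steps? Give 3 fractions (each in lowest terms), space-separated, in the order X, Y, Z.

Propagating the distribution step by step (d_{t+1} = d_t * P):
d_0 = (X=4/5, Y=1/5, Z=0)
  d_1[X] = 4/5*1/2 + 1/5*2/5 + 0*1/5 = 12/25
  d_1[Y] = 4/5*2/5 + 1/5*3/10 + 0*3/10 = 19/50
  d_1[Z] = 4/5*1/10 + 1/5*3/10 + 0*1/2 = 7/50
d_1 = (X=12/25, Y=19/50, Z=7/50)
  d_2[X] = 12/25*1/2 + 19/50*2/5 + 7/50*1/5 = 21/50
  d_2[Y] = 12/25*2/5 + 19/50*3/10 + 7/50*3/10 = 87/250
  d_2[Z] = 12/25*1/10 + 19/50*3/10 + 7/50*1/2 = 29/125
d_2 = (X=21/50, Y=87/250, Z=29/125)
  d_3[X] = 21/50*1/2 + 87/250*2/5 + 29/125*1/5 = 989/2500
  d_3[Y] = 21/50*2/5 + 87/250*3/10 + 29/125*3/10 = 171/500
  d_3[Z] = 21/50*1/10 + 87/250*3/10 + 29/125*1/2 = 164/625
d_3 = (X=989/2500, Y=171/500, Z=164/625)

Answer: 989/2500 171/500 164/625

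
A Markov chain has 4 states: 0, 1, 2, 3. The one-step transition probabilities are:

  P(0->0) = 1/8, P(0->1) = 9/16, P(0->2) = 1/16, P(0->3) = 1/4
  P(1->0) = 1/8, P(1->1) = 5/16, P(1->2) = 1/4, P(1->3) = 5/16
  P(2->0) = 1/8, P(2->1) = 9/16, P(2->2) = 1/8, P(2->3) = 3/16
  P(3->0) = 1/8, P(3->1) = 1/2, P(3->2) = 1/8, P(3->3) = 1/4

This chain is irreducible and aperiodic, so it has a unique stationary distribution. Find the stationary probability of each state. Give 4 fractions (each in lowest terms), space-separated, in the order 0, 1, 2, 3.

The stationary distribution satisfies pi = pi * P, i.e.:
  pi_0 = 1/8*pi_0 + 1/8*pi_1 + 1/8*pi_2 + 1/8*pi_3
  pi_1 = 9/16*pi_0 + 5/16*pi_1 + 9/16*pi_2 + 1/2*pi_3
  pi_2 = 1/16*pi_0 + 1/4*pi_1 + 1/8*pi_2 + 1/8*pi_3
  pi_3 = 1/4*pi_0 + 5/16*pi_1 + 3/16*pi_2 + 1/4*pi_3
with normalization: pi_0 + pi_1 + pi_2 + pi_3 = 1.

Using the first 3 balance equations plus normalization, the linear system A*pi = b is:
  [-7/8, 1/8, 1/8, 1/8] . pi = 0
  [9/16, -11/16, 9/16, 1/2] . pi = 0
  [1/16, 1/4, -7/8, 1/8] . pi = 0
  [1, 1, 1, 1] . pi = 1

Solving yields:
  pi_0 = 1/8
  pi_1 = 1055/2416
  pi_2 = 415/2416
  pi_3 = 161/604

Verification (pi * P):
  1/8*1/8 + 1055/2416*1/8 + 415/2416*1/8 + 161/604*1/8 = 1/8 = pi_0  (ok)
  1/8*9/16 + 1055/2416*5/16 + 415/2416*9/16 + 161/604*1/2 = 1055/2416 = pi_1  (ok)
  1/8*1/16 + 1055/2416*1/4 + 415/2416*1/8 + 161/604*1/8 = 415/2416 = pi_2  (ok)
  1/8*1/4 + 1055/2416*5/16 + 415/2416*3/16 + 161/604*1/4 = 161/604 = pi_3  (ok)

Answer: 1/8 1055/2416 415/2416 161/604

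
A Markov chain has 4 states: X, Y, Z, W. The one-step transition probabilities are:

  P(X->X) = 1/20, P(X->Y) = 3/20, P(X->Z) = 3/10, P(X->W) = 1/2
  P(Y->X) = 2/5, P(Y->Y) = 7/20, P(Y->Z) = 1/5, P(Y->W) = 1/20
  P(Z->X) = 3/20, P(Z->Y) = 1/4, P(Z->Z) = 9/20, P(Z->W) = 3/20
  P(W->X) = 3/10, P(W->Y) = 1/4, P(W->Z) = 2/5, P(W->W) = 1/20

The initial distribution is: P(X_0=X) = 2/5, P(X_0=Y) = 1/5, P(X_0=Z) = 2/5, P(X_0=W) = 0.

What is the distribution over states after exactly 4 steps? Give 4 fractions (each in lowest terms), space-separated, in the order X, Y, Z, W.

Answer: 44033/200000 50761/200000 27617/80000 72327/400000

Derivation:
Propagating the distribution step by step (d_{t+1} = d_t * P):
d_0 = (X=2/5, Y=1/5, Z=2/5, W=0)
  d_1[X] = 2/5*1/20 + 1/5*2/5 + 2/5*3/20 + 0*3/10 = 4/25
  d_1[Y] = 2/5*3/20 + 1/5*7/20 + 2/5*1/4 + 0*1/4 = 23/100
  d_1[Z] = 2/5*3/10 + 1/5*1/5 + 2/5*9/20 + 0*2/5 = 17/50
  d_1[W] = 2/5*1/2 + 1/5*1/20 + 2/5*3/20 + 0*1/20 = 27/100
d_1 = (X=4/25, Y=23/100, Z=17/50, W=27/100)
  d_2[X] = 4/25*1/20 + 23/100*2/5 + 17/50*3/20 + 27/100*3/10 = 29/125
  d_2[Y] = 4/25*3/20 + 23/100*7/20 + 17/50*1/4 + 27/100*1/4 = 257/1000
  d_2[Z] = 4/25*3/10 + 23/100*1/5 + 17/50*9/20 + 27/100*2/5 = 71/200
  d_2[W] = 4/25*1/2 + 23/100*1/20 + 17/50*3/20 + 27/100*1/20 = 39/250
d_2 = (X=29/125, Y=257/1000, Z=71/200, W=39/250)
  d_3[X] = 29/125*1/20 + 257/1000*2/5 + 71/200*3/20 + 39/250*3/10 = 4289/20000
  d_3[Y] = 29/125*3/20 + 257/1000*7/20 + 71/200*1/4 + 39/250*1/4 = 101/400
  d_3[Z] = 29/125*3/10 + 257/1000*1/5 + 71/200*9/20 + 39/250*2/5 = 6863/20000
  d_3[W] = 29/125*1/2 + 257/1000*1/20 + 71/200*3/20 + 39/250*1/20 = 1899/10000
d_3 = (X=4289/20000, Y=101/400, Z=6863/20000, W=1899/10000)
  d_4[X] = 4289/20000*1/20 + 101/400*2/5 + 6863/20000*3/20 + 1899/10000*3/10 = 44033/200000
  d_4[Y] = 4289/20000*3/20 + 101/400*7/20 + 6863/20000*1/4 + 1899/10000*1/4 = 50761/200000
  d_4[Z] = 4289/20000*3/10 + 101/400*1/5 + 6863/20000*9/20 + 1899/10000*2/5 = 27617/80000
  d_4[W] = 4289/20000*1/2 + 101/400*1/20 + 6863/20000*3/20 + 1899/10000*1/20 = 72327/400000
d_4 = (X=44033/200000, Y=50761/200000, Z=27617/80000, W=72327/400000)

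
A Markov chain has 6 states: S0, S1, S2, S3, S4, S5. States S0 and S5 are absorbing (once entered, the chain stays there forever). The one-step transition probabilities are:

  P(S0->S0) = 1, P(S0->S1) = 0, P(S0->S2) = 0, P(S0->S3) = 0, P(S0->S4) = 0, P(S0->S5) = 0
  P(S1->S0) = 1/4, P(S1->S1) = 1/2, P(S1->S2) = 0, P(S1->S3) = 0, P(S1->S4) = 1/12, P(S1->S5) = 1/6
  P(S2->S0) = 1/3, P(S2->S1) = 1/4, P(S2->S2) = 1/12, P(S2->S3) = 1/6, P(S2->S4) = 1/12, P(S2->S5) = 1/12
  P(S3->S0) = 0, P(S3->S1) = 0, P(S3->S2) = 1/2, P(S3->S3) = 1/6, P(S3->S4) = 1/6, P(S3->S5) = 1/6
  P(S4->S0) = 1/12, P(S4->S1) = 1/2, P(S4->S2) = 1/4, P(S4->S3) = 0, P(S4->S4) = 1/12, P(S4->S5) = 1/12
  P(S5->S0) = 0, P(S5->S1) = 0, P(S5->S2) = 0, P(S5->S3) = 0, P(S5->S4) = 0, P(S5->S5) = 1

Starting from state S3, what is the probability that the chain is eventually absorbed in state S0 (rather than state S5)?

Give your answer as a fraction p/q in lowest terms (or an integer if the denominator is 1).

Answer: 487/923

Derivation:
Let a_i = P(absorbed in S0 | start in state i).
Boundary conditions: a_S0 = 1, a_S5 = 0.
For each transient state i, a_i = sum_j P(i->j) * a_j:
  a_S1 = 1/4*a_S0 + 1/2*a_S1 + 0*a_S2 + 0*a_S3 + 1/12*a_S4 + 1/6*a_S5
  a_S2 = 1/3*a_S0 + 1/4*a_S1 + 1/12*a_S2 + 1/6*a_S3 + 1/12*a_S4 + 1/12*a_S5
  a_S3 = 0*a_S0 + 0*a_S1 + 1/2*a_S2 + 1/6*a_S3 + 1/6*a_S4 + 1/6*a_S5
  a_S4 = 1/12*a_S0 + 1/2*a_S1 + 1/4*a_S2 + 0*a_S3 + 1/12*a_S4 + 1/12*a_S5

Substituting a_S0 = 1 and a_S5 = 0, rearrange to (I - Q) a = r where r[i] = P(i -> S0):
  [1/2, 0, 0, -1/12] . (a_S1, a_S2, a_S3, a_S4) = 1/4
  [-1/4, 11/12, -1/6, -1/12] . (a_S1, a_S2, a_S3, a_S4) = 1/3
  [0, -1/2, 5/6, -1/6] . (a_S1, a_S2, a_S3, a_S4) = 0
  [-1/2, -1/4, 0, 11/12] . (a_S1, a_S2, a_S3, a_S4) = 1/12

Solving yields:
  a_S1 = 1663/2769
  a_S2 = 626/923
  a_S3 = 487/923
  a_S4 = 557/923

Starting state is S3, so the absorption probability is a_S3 = 487/923.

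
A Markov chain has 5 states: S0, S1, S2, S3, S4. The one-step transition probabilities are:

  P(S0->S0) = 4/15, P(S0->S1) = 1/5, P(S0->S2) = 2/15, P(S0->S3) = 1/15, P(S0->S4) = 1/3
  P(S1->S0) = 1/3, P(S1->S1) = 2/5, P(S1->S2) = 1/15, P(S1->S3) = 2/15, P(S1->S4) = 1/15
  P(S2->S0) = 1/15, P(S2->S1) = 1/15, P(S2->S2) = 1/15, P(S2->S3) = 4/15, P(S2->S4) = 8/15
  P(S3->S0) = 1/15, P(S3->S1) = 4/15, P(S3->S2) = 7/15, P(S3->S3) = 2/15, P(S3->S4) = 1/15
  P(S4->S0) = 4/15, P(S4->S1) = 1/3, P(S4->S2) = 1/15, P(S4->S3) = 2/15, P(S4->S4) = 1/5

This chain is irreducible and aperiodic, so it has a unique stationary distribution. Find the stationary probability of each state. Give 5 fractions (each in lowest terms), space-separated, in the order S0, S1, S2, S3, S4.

Answer: 10375/45011 12400/45011 6144/45011 6129/45011 9963/45011

Derivation:
The stationary distribution satisfies pi = pi * P, i.e.:
  pi_S0 = 4/15*pi_S0 + 1/3*pi_S1 + 1/15*pi_S2 + 1/15*pi_S3 + 4/15*pi_S4
  pi_S1 = 1/5*pi_S0 + 2/5*pi_S1 + 1/15*pi_S2 + 4/15*pi_S3 + 1/3*pi_S4
  pi_S2 = 2/15*pi_S0 + 1/15*pi_S1 + 1/15*pi_S2 + 7/15*pi_S3 + 1/15*pi_S4
  pi_S3 = 1/15*pi_S0 + 2/15*pi_S1 + 4/15*pi_S2 + 2/15*pi_S3 + 2/15*pi_S4
  pi_S4 = 1/3*pi_S0 + 1/15*pi_S1 + 8/15*pi_S2 + 1/15*pi_S3 + 1/5*pi_S4
with normalization: pi_S0 + pi_S1 + pi_S2 + pi_S3 + pi_S4 = 1.

Using the first 4 balance equations plus normalization, the linear system A*pi = b is:
  [-11/15, 1/3, 1/15, 1/15, 4/15] . pi = 0
  [1/5, -3/5, 1/15, 4/15, 1/3] . pi = 0
  [2/15, 1/15, -14/15, 7/15, 1/15] . pi = 0
  [1/15, 2/15, 4/15, -13/15, 2/15] . pi = 0
  [1, 1, 1, 1, 1] . pi = 1

Solving yields:
  pi_S0 = 10375/45011
  pi_S1 = 12400/45011
  pi_S2 = 6144/45011
  pi_S3 = 6129/45011
  pi_S4 = 9963/45011

Verification (pi * P):
  10375/45011*4/15 + 12400/45011*1/3 + 6144/45011*1/15 + 6129/45011*1/15 + 9963/45011*4/15 = 10375/45011 = pi_S0  (ok)
  10375/45011*1/5 + 12400/45011*2/5 + 6144/45011*1/15 + 6129/45011*4/15 + 9963/45011*1/3 = 12400/45011 = pi_S1  (ok)
  10375/45011*2/15 + 12400/45011*1/15 + 6144/45011*1/15 + 6129/45011*7/15 + 9963/45011*1/15 = 6144/45011 = pi_S2  (ok)
  10375/45011*1/15 + 12400/45011*2/15 + 6144/45011*4/15 + 6129/45011*2/15 + 9963/45011*2/15 = 6129/45011 = pi_S3  (ok)
  10375/45011*1/3 + 12400/45011*1/15 + 6144/45011*8/15 + 6129/45011*1/15 + 9963/45011*1/5 = 9963/45011 = pi_S4  (ok)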